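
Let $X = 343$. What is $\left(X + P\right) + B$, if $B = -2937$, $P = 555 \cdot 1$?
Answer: $-2039$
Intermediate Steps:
$P = 555$
$\left(X + P\right) + B = \left(343 + 555\right) - 2937 = 898 - 2937 = -2039$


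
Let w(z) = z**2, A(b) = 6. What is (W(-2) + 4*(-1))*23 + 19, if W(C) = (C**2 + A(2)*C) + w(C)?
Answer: -165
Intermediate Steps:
W(C) = 2*C**2 + 6*C (W(C) = (C**2 + 6*C) + C**2 = 2*C**2 + 6*C)
(W(-2) + 4*(-1))*23 + 19 = (2*(-2)*(3 - 2) + 4*(-1))*23 + 19 = (2*(-2)*1 - 4)*23 + 19 = (-4 - 4)*23 + 19 = -8*23 + 19 = -184 + 19 = -165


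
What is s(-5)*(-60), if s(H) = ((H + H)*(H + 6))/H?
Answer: -120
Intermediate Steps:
s(H) = 12 + 2*H (s(H) = ((2*H)*(6 + H))/H = (2*H*(6 + H))/H = 12 + 2*H)
s(-5)*(-60) = (12 + 2*(-5))*(-60) = (12 - 10)*(-60) = 2*(-60) = -120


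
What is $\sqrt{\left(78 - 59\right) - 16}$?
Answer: $\sqrt{3} \approx 1.732$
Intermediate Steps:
$\sqrt{\left(78 - 59\right) - 16} = \sqrt{19 - 16} = \sqrt{3}$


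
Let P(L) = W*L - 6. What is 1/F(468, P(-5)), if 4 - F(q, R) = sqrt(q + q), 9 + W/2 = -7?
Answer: -1/230 - 3*sqrt(26)/460 ≈ -0.037602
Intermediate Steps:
W = -32 (W = -18 + 2*(-7) = -18 - 14 = -32)
P(L) = -6 - 32*L (P(L) = -32*L - 6 = -6 - 32*L)
F(q, R) = 4 - sqrt(2)*sqrt(q) (F(q, R) = 4 - sqrt(q + q) = 4 - sqrt(2*q) = 4 - sqrt(2)*sqrt(q))
1/F(468, P(-5)) = 1/(4 - sqrt(2)*sqrt(468)) = 1/(4 - sqrt(2)*6*sqrt(13)) = 1/(4 - 6*sqrt(26))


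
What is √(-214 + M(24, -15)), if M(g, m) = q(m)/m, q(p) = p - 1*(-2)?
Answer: I*√47955/15 ≈ 14.599*I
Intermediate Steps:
q(p) = 2 + p (q(p) = p + 2 = 2 + p)
M(g, m) = (2 + m)/m
√(-214 + M(24, -15)) = √(-214 + (2 - 15)/(-15)) = √(-214 - 1/15*(-13)) = √(-214 + 13/15) = √(-3197/15) = I*√47955/15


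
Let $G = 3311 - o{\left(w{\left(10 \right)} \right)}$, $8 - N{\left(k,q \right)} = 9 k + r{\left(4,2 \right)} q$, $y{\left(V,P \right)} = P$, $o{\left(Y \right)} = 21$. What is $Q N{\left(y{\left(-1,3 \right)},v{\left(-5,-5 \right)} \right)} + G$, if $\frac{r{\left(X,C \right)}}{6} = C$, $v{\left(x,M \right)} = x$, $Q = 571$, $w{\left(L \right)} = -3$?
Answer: $26701$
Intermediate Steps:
$r{\left(X,C \right)} = 6 C$
$N{\left(k,q \right)} = 8 - 12 q - 9 k$ ($N{\left(k,q \right)} = 8 - \left(9 k + 6 \cdot 2 q\right) = 8 - \left(9 k + 12 q\right) = 8 - 12 q - 9 k$)
$G = 3290$ ($G = 3311 - 21 = 3290$)
$Q N{\left(y{\left(-1,3 \right)},v{\left(-5,-5 \right)} \right)} + G = 571 \left(8 - -60 - 27\right) + 3290 = 571 \left(8 + 60 - 27\right) + 3290 = 571 \cdot 41 + 3290 = 23411 + 3290 = 26701$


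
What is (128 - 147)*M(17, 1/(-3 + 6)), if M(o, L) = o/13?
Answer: -323/13 ≈ -24.846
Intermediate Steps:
M(o, L) = o/13 (M(o, L) = o*(1/13) = o/13)
(128 - 147)*M(17, 1/(-3 + 6)) = (128 - 147)*((1/13)*17) = -19*17/13 = -323/13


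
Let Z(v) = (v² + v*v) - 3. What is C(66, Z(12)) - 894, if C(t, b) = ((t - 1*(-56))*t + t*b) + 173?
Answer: 26141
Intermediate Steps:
Z(v) = -3 + 2*v² (Z(v) = (v² + v²) - 3 = 2*v² - 3 = -3 + 2*v²)
C(t, b) = 173 + b*t + t*(56 + t) (C(t, b) = ((t + 56)*t + b*t) + 173 = ((56 + t)*t + b*t) + 173 = (t*(56 + t) + b*t) + 173 = (b*t + t*(56 + t)) + 173 = 173 + b*t + t*(56 + t))
C(66, Z(12)) - 894 = (173 + 66² + 56*66 + (-3 + 2*12²)*66) - 894 = (173 + 4356 + 3696 + (-3 + 2*144)*66) - 894 = (173 + 4356 + 3696 + (-3 + 288)*66) - 894 = (173 + 4356 + 3696 + 285*66) - 894 = (173 + 4356 + 3696 + 18810) - 894 = 27035 - 894 = 26141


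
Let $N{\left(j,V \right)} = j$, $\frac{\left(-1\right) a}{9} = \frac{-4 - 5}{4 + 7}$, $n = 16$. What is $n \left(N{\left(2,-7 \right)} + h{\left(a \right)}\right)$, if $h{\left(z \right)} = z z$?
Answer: $\frac{108848}{121} \approx 899.57$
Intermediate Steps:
$a = \frac{81}{11}$ ($a = - 9 \frac{-4 - 5}{4 + 7} = - 9 \left(- \frac{9}{11}\right) = - 9 \left(\left(-9\right) \frac{1}{11}\right) = \left(-9\right) \left(- \frac{9}{11}\right) = \frac{81}{11} \approx 7.3636$)
$h{\left(z \right)} = z^{2}$
$n \left(N{\left(2,-7 \right)} + h{\left(a \right)}\right) = 16 \left(2 + \left(\frac{81}{11}\right)^{2}\right) = 16 \left(2 + \frac{6561}{121}\right) = 16 \cdot \frac{6803}{121} = \frac{108848}{121}$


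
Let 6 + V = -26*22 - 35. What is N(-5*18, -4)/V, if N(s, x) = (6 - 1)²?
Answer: -25/613 ≈ -0.040783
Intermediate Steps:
V = -613 (V = -6 + (-26*22 - 35) = -6 + (-572 - 35) = -6 - 607 = -613)
N(s, x) = 25 (N(s, x) = 5² = 25)
N(-5*18, -4)/V = 25/(-613) = 25*(-1/613) = -25/613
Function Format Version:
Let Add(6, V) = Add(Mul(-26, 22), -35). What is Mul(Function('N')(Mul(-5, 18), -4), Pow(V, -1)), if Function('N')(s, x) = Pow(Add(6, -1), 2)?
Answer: Rational(-25, 613) ≈ -0.040783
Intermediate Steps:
V = -613 (V = Add(-6, Add(Mul(-26, 22), -35)) = Add(-6, Add(-572, -35)) = Add(-6, -607) = -613)
Function('N')(s, x) = 25 (Function('N')(s, x) = Pow(5, 2) = 25)
Mul(Function('N')(Mul(-5, 18), -4), Pow(V, -1)) = Mul(25, Pow(-613, -1)) = Mul(25, Rational(-1, 613)) = Rational(-25, 613)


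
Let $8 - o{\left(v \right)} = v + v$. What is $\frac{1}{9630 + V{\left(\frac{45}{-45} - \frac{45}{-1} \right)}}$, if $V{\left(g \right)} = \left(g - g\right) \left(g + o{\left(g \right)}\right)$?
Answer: $\frac{1}{9630} \approx 0.00010384$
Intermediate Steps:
$o{\left(v \right)} = 8 - 2 v$ ($o{\left(v \right)} = 8 - \left(v + v\right) = 8 - 2 v$)
$V{\left(g \right)} = 0$ ($V{\left(g \right)} = \left(g - g\right) \left(g - \left(-8 + 2 g\right)\right) = 0 \left(8 - g\right) = 0$)
$\frac{1}{9630 + V{\left(\frac{45}{-45} - \frac{45}{-1} \right)}} = \frac{1}{9630 + 0} = \frac{1}{9630}$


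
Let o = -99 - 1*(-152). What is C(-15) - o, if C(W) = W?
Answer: -68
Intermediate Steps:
o = 53 (o = -99 + 152 = 53)
C(-15) - o = -15 - 1*53 = -15 - 53 = -68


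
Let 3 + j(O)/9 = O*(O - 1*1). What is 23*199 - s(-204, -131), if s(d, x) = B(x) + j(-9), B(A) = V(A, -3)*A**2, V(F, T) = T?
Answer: 55277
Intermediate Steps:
B(A) = -3*A**2
j(O) = -27 + 9*O*(-1 + O) (j(O) = -27 + 9*(O*(O - 1*1)) = -27 + 9*(O*(O - 1)) = -27 + 9*(O*(-1 + O)) = -27 + 9*O*(-1 + O))
s(d, x) = 783 - 3*x**2 (s(d, x) = -3*x**2 + (-27 - 9*(-9) + 9*(-9)**2) = -3*x**2 + (-27 + 81 + 9*81) = -3*x**2 + (-27 + 81 + 729) = -3*x**2 + 783 = 783 - 3*x**2)
23*199 - s(-204, -131) = 23*199 - (783 - 3*(-131)**2) = 4577 - (783 - 3*17161) = 4577 - (783 - 51483) = 4577 - 1*(-50700) = 4577 + 50700 = 55277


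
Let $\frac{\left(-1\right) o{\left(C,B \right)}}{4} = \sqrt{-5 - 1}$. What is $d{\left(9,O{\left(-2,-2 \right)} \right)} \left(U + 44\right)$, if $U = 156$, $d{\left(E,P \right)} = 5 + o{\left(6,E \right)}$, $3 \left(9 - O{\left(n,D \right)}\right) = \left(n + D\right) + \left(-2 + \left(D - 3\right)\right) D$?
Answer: $1000 - 800 i \sqrt{6} \approx 1000.0 - 1959.6 i$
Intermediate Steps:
$o{\left(C,B \right)} = - 4 i \sqrt{6}$ ($o{\left(C,B \right)} = - 4 \sqrt{-5 - 1} = - 4 \sqrt{-6} = - 4 i \sqrt{6}$)
$O{\left(n,D \right)} = 9 - \frac{D}{3} - \frac{n}{3} - \frac{D \left(-5 + D\right)}{3}$ ($O{\left(n,D \right)} = 9 - \frac{\left(n + D\right) + \left(-2 + \left(D - 3\right)\right) D}{3} = 9 - \frac{\left(D + n\right) + \left(-2 + \left(D - 3\right)\right) D}{3} = 9 - \frac{\left(D + n\right) + \left(-2 + \left(-3 + D\right)\right) D}{3} = 9 - \frac{\left(D + n\right) + \left(-5 + D\right) D}{3} = 9 - \frac{\left(D + n\right) + D \left(-5 + D\right)}{3} = 9 - \frac{D + n + D \left(-5 + D\right)}{3} = 9 - \left(\frac{D}{3} + \frac{n}{3} + \frac{D \left(-5 + D\right)}{3}\right) = 9 - \frac{D}{3} - \frac{n}{3} - \frac{D \left(-5 + D\right)}{3}$)
$d{\left(E,P \right)} = 5 - 4 i \sqrt{6}$
$d{\left(9,O{\left(-2,-2 \right)} \right)} \left(U + 44\right) = \left(5 - 4 i \sqrt{6}\right) \left(156 + 44\right) = \left(5 - 4 i \sqrt{6}\right) 200 = 1000 - 800 i \sqrt{6}$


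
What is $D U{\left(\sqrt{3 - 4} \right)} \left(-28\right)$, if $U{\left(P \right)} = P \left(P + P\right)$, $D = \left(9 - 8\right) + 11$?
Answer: $672$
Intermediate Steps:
$D = 12$ ($D = \left(9 - 8\right) + 11 = 1 + 11 = 12$)
$U{\left(P \right)} = 2 P^{2}$ ($U{\left(P \right)} = P 2 P = 2 P^{2}$)
$D U{\left(\sqrt{3 - 4} \right)} \left(-28\right) = 12 \cdot 2 \left(\sqrt{3 - 4}\right)^{2} \left(-28\right) = 12 \cdot 2 \left(\sqrt{-1}\right)^{2} \left(-28\right) = 12 \cdot 2 i^{2} \left(-28\right) = 12 \cdot 2 \left(-1\right) \left(-28\right) = 12 \left(-2\right) \left(-28\right) = \left(-24\right) \left(-28\right) = 672$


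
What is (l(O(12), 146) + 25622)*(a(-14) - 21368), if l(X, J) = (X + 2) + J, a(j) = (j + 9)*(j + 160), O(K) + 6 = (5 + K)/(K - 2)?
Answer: -2846852193/5 ≈ -5.6937e+8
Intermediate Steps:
O(K) = -6 + (5 + K)/(-2 + K) (O(K) = -6 + (5 + K)/(K - 2) = -6 + (5 + K)/(-2 + K))
a(j) = (9 + j)*(160 + j)
l(X, J) = 2 + J + X (l(X, J) = (2 + X) + J = 2 + J + X)
(l(O(12), 146) + 25622)*(a(-14) - 21368) = ((2 + 146 + (17 - 5*12)/(-2 + 12)) + 25622)*((1440 + (-14)**2 + 169*(-14)) - 21368) = ((2 + 146 + (17 - 60)/10) + 25622)*((1440 + 196 - 2366) - 21368) = ((2 + 146 + (1/10)*(-43)) + 25622)*(-730 - 21368) = ((2 + 146 - 43/10) + 25622)*(-22098) = (1437/10 + 25622)*(-22098) = (257657/10)*(-22098) = -2846852193/5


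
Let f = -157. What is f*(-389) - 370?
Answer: 60703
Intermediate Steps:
f*(-389) - 370 = -157*(-389) - 370 = 61073 - 370 = 60703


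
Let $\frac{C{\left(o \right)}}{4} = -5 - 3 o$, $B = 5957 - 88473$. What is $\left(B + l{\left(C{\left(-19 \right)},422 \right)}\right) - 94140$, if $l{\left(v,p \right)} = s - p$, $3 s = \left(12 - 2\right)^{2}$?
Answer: $- \frac{531134}{3} \approx -1.7704 \cdot 10^{5}$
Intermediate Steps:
$s = \frac{100}{3}$ ($s = \frac{\left(12 - 2\right)^{2}}{3} = \frac{10^{2}}{3} = \frac{1}{3} \cdot 100 = \frac{100}{3} \approx 33.333$)
$B = -82516$ ($B = 5957 - 88473 = -82516$)
$C{\left(o \right)} = -20 - 12 o$ ($C{\left(o \right)} = 4 \left(-5 - 3 o\right) = -20 - 12 o$)
$l{\left(v,p \right)} = \frac{100}{3} - p$
$\left(B + l{\left(C{\left(-19 \right)},422 \right)}\right) - 94140 = \left(-82516 + \left(\frac{100}{3} - 422\right)\right) - 94140 = \left(-82516 - \frac{1166}{3}\right) - 94140 = - \frac{248714}{3} - 94140 = - \frac{531134}{3}$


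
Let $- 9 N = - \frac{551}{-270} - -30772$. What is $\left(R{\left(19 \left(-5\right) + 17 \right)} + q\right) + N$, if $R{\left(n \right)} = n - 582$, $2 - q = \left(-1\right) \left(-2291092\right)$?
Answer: $- \frac{5577261491}{2430} \approx -2.2952 \cdot 10^{6}$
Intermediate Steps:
$q = -2291090$ ($q = 2 - \left(-1\right) \left(-2291092\right) = 2 - 2291092 = -2291090$)
$N = - \frac{8308991}{2430}$ ($N = - \frac{- \frac{551}{-270} - -30772}{9} = - \frac{\left(-551\right) \left(- \frac{1}{270}\right) + 30772}{9} = - \frac{\frac{551}{270} + 30772}{9} = \left(- \frac{1}{9}\right) \frac{8308991}{270} = - \frac{8308991}{2430} \approx -3419.3$)
$R{\left(n \right)} = -582 + n$ ($R{\left(n \right)} = n - 582 = -582 + n$)
$\left(R{\left(19 \left(-5\right) + 17 \right)} + q\right) + N = \left(\left(-582 + \left(19 \left(-5\right) + 17\right)\right) - 2291090\right) - \frac{8308991}{2430} = \left(\left(-582 + \left(-95 + 17\right)\right) - 2291090\right) - \frac{8308991}{2430} = \left(\left(-582 - 78\right) - 2291090\right) - \frac{8308991}{2430} = \left(-660 - 2291090\right) - \frac{8308991}{2430} = -2291750 - \frac{8308991}{2430} = - \frac{5577261491}{2430}$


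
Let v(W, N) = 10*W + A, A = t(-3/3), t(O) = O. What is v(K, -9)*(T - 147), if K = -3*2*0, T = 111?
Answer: 36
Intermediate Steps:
K = 0 (K = -6*0 = 0)
A = -1 (A = -3/3 = -3*1/3 = -1)
v(W, N) = -1 + 10*W (v(W, N) = 10*W - 1 = -1 + 10*W)
v(K, -9)*(T - 147) = (-1 + 10*0)*(111 - 147) = (-1 + 0)*(-36) = -1*(-36) = 36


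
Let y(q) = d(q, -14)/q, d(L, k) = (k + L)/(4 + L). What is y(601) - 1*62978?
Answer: -22899115103/363605 ≈ -62978.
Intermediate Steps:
d(L, k) = (L + k)/(4 + L)
y(q) = (-14 + q)/(q*(4 + q)) (y(q) = ((q - 14)/(4 + q))/q = ((-14 + q)/(4 + q))/q = (-14 + q)/(q*(4 + q)))
y(601) - 1*62978 = (-14 + 601)/(601*(4 + 601)) - 1*62978 = (1/601)*587/605 - 62978 = (1/601)*(1/605)*587 - 62978 = 587/363605 - 62978 = -22899115103/363605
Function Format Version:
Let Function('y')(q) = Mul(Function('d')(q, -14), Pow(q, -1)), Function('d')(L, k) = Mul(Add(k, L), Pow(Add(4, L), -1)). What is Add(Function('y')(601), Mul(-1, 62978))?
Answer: Rational(-22899115103, 363605) ≈ -62978.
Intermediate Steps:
Function('d')(L, k) = Mul(Pow(Add(4, L), -1), Add(L, k)) (Function('d')(L, k) = Mul(Add(L, k), Pow(Add(4, L), -1)) = Mul(Pow(Add(4, L), -1), Add(L, k)))
Function('y')(q) = Mul(Pow(q, -1), Pow(Add(4, q), -1), Add(-14, q)) (Function('y')(q) = Mul(Mul(Pow(Add(4, q), -1), Add(q, -14)), Pow(q, -1)) = Mul(Mul(Pow(Add(4, q), -1), Add(-14, q)), Pow(q, -1)) = Mul(Pow(q, -1), Pow(Add(4, q), -1), Add(-14, q)))
Add(Function('y')(601), Mul(-1, 62978)) = Add(Mul(Pow(601, -1), Pow(Add(4, 601), -1), Add(-14, 601)), Mul(-1, 62978)) = Add(Mul(Rational(1, 601), Pow(605, -1), 587), -62978) = Add(Mul(Rational(1, 601), Rational(1, 605), 587), -62978) = Add(Rational(587, 363605), -62978) = Rational(-22899115103, 363605)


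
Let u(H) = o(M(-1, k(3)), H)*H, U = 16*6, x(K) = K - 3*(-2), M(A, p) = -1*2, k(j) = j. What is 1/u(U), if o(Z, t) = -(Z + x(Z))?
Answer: -1/192 ≈ -0.0052083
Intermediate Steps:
M(A, p) = -2
x(K) = 6 + K (x(K) = K + 6 = 6 + K)
o(Z, t) = -6 - 2*Z (o(Z, t) = -(Z + (6 + Z)) = -(6 + 2*Z) = -6 - 2*Z)
U = 96
u(H) = -2*H (u(H) = (-6 - 2*(-2))*H = (-6 + 4)*H = -2*H)
1/u(U) = 1/(-2*96) = 1/(-192) = -1/192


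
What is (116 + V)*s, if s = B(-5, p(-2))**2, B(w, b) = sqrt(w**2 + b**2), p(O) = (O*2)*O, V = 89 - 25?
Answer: 16020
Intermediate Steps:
V = 64
p(O) = 2*O**2 (p(O) = (2*O)*O = 2*O**2)
B(w, b) = sqrt(b**2 + w**2)
s = 89 (s = (sqrt((2*(-2)**2)**2 + (-5)**2))**2 = (sqrt((2*4)**2 + 25))**2 = (sqrt(8**2 + 25))**2 = (sqrt(64 + 25))**2 = (sqrt(89))**2 = 89)
(116 + V)*s = (116 + 64)*89 = 180*89 = 16020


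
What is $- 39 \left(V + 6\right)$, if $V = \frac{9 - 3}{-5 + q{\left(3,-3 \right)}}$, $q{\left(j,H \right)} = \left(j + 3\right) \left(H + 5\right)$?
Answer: $- \frac{1872}{7} \approx -267.43$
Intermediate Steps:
$q{\left(j,H \right)} = \left(3 + j\right) \left(5 + H\right)$
$V = \frac{6}{7}$ ($V = \frac{9 - 3}{-5 + \left(15 + 3 \left(-3\right) + 5 \cdot 3 - 9\right)} = \frac{6}{-5 + \left(15 - 9 + 15 - 9\right)} = \frac{6}{-5 + 12} = \frac{6}{7} \approx 0.85714$)
$- 39 \left(V + 6\right) = - 39 \left(\frac{6}{7} + 6\right) = \left(-39\right) \frac{48}{7} = - \frac{1872}{7}$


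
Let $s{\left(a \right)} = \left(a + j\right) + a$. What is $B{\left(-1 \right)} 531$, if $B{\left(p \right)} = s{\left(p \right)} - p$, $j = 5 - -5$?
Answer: $4779$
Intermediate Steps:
$j = 10$ ($j = 5 + 5 = 10$)
$s{\left(a \right)} = 10 + 2 a$ ($s{\left(a \right)} = \left(a + 10\right) + a = \left(10 + a\right) + a = 10 + 2 a$)
$B{\left(p \right)} = 10 + p$ ($B{\left(p \right)} = \left(10 + 2 p\right) - p = 10 + p$)
$B{\left(-1 \right)} 531 = \left(10 - 1\right) 531 = 9 \cdot 531 = 4779$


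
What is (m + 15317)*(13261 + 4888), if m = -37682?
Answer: -405902385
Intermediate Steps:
(m + 15317)*(13261 + 4888) = (-37682 + 15317)*(13261 + 4888) = -22365*18149 = -405902385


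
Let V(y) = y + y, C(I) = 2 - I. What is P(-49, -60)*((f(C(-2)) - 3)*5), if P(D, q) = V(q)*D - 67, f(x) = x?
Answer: 29065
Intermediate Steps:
V(y) = 2*y
P(D, q) = -67 + 2*D*q (P(D, q) = (2*q)*D - 67 = 2*D*q - 67 = -67 + 2*D*q)
P(-49, -60)*((f(C(-2)) - 3)*5) = (-67 + 2*(-49)*(-60))*(((2 - 1*(-2)) - 3)*5) = (-67 + 5880)*(((2 + 2) - 3)*5) = 5813*((4 - 3)*5) = 5813*(1*5) = 5813*5 = 29065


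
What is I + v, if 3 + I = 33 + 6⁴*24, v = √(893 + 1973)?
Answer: 31134 + √2866 ≈ 31188.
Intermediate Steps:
v = √2866 ≈ 53.535
I = 31134 (I = -3 + (33 + 6⁴*24) = -3 + (33 + 1296*24) = -3 + (33 + 31104) = -3 + 31137 = 31134)
I + v = 31134 + √2866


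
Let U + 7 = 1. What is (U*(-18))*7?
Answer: 756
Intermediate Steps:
U = -6 (U = -7 + 1 = -6)
(U*(-18))*7 = -6*(-18)*7 = 108*7 = 756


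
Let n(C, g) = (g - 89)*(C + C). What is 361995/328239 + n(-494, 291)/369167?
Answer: 22709327167/40391668971 ≈ 0.56223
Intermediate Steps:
n(C, g) = 2*C*(-89 + g) (n(C, g) = (-89 + g)*(2*C) = 2*C*(-89 + g))
361995/328239 + n(-494, 291)/369167 = 361995/328239 + (2*(-494)*(-89 + 291))/369167 = 361995*(1/328239) + (2*(-494)*202)*(1/369167) = 120665/109413 - 199576*1/369167 = 120665/109413 - 199576/369167 = 22709327167/40391668971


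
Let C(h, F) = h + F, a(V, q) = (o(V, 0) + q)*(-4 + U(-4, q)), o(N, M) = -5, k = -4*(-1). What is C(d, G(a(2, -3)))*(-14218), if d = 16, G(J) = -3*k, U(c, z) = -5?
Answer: -56872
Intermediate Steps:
k = 4
a(V, q) = 45 - 9*q (a(V, q) = (-5 + q)*(-4 - 5) = (-5 + q)*(-9) = 45 - 9*q)
G(J) = -12 (G(J) = -3*4 = -12)
C(h, F) = F + h
C(d, G(a(2, -3)))*(-14218) = (-12 + 16)*(-14218) = 4*(-14218) = -56872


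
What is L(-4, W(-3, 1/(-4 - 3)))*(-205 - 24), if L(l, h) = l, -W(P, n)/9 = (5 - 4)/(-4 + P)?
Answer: 916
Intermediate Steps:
W(P, n) = -9/(-4 + P) (W(P, n) = -9*(5 - 4)/(-4 + P) = -9/(-4 + P))
L(-4, W(-3, 1/(-4 - 3)))*(-205 - 24) = -4*(-205 - 24) = -4*(-229) = 916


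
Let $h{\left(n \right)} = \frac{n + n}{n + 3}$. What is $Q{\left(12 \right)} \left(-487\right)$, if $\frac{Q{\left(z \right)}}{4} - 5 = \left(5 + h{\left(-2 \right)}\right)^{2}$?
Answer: $-11688$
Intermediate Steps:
$h{\left(n \right)} = \frac{2 n}{3 + n}$
$Q{\left(z \right)} = 24$ ($Q{\left(z \right)} = 20 + 4 \left(5 + 2 \left(-2\right) \frac{1}{3 - 2}\right)^{2} = 20 + 4 \left(5 + 2 \left(-2\right) 1^{-1}\right)^{2} = 20 + 4 \left(5 + 2 \left(-2\right) 1\right)^{2} = 20 + 4 \left(5 - 4\right)^{2} = 20 + 4 \cdot 1^{2} = 20 + 4 \cdot 1 = 20 + 4 = 24$)
$Q{\left(12 \right)} \left(-487\right) = 24 \left(-487\right) = -11688$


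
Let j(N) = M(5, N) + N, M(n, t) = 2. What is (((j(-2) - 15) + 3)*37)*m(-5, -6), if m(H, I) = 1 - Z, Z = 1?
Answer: 0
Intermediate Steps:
j(N) = 2 + N
m(H, I) = 0 (m(H, I) = 1 - 1*1 = 1 - 1 = 0)
(((j(-2) - 15) + 3)*37)*m(-5, -6) = ((((2 - 2) - 15) + 3)*37)*0 = (((0 - 15) + 3)*37)*0 = ((-15 + 3)*37)*0 = -12*37*0 = -444*0 = 0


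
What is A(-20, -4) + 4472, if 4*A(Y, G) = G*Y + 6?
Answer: 8987/2 ≈ 4493.5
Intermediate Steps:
A(Y, G) = 3/2 + G*Y/4 (A(Y, G) = (G*Y + 6)/4 = (6 + G*Y)/4 = 3/2 + G*Y/4)
A(-20, -4) + 4472 = (3/2 + (¼)*(-4)*(-20)) + 4472 = (3/2 + 20) + 4472 = 43/2 + 4472 = 8987/2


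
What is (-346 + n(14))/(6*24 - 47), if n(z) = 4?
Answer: -342/97 ≈ -3.5258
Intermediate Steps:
(-346 + n(14))/(6*24 - 47) = (-346 + 4)/(6*24 - 47) = -342/(144 - 47) = -342/97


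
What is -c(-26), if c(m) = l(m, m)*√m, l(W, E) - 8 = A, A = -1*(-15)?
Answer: -23*I*√26 ≈ -117.28*I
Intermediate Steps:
A = 15
l(W, E) = 23 (l(W, E) = 8 + 15 = 23)
c(m) = 23*√m
-c(-26) = -23*√(-26) = -23*I*√26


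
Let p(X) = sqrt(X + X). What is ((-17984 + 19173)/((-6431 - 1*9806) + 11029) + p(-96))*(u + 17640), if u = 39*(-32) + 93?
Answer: -933365/248 + 131880*I*sqrt(3) ≈ -3763.6 + 2.2842e+5*I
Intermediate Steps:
u = -1155 (u = -1248 + 93 = -1155)
p(X) = sqrt(2)*sqrt(X) (p(X) = sqrt(2*X) = sqrt(2)*sqrt(X))
((-17984 + 19173)/((-6431 - 1*9806) + 11029) + p(-96))*(u + 17640) = ((-17984 + 19173)/((-6431 - 1*9806) + 11029) + sqrt(2)*sqrt(-96))*(-1155 + 17640) = (1189/((-6431 - 9806) + 11029) + sqrt(2)*(4*I*sqrt(6)))*16485 = (1189/(-16237 + 11029) + 8*I*sqrt(3))*16485 = (1189/(-5208) + 8*I*sqrt(3))*16485 = (1189*(-1/5208) + 8*I*sqrt(3))*16485 = (-1189/5208 + 8*I*sqrt(3))*16485 = -933365/248 + 131880*I*sqrt(3)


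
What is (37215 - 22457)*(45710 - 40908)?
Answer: 70867916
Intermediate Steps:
(37215 - 22457)*(45710 - 40908) = 14758*4802 = 70867916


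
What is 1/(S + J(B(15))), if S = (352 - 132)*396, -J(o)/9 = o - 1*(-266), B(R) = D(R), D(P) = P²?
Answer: 1/82701 ≈ 1.2092e-5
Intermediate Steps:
B(R) = R²
J(o) = -2394 - 9*o (J(o) = -9*(o - 1*(-266)) = -9*(o + 266) = -9*(266 + o) = -2394 - 9*o)
S = 87120 (S = 220*396 = 87120)
1/(S + J(B(15))) = 1/(87120 + (-2394 - 9*15²)) = 1/(87120 + (-2394 - 9*225)) = 1/(87120 + (-2394 - 2025)) = 1/(87120 - 4419) = 1/82701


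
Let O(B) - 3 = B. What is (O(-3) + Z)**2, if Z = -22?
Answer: 484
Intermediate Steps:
O(B) = 3 + B
(O(-3) + Z)**2 = ((3 - 3) - 22)**2 = (0 - 22)**2 = (-22)**2 = 484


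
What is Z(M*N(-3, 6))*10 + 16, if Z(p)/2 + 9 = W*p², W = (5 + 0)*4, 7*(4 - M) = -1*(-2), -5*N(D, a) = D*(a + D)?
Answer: 868060/49 ≈ 17716.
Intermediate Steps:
N(D, a) = -D*(D + a)/5 (N(D, a) = -D*(a + D)/5 = -D*(D + a)/5)
M = 26/7 (M = 4 - (-1)*(-2)/7 = 4 - ⅐*2 = 4 - 2/7 = 26/7 ≈ 3.7143)
W = 20 (W = 5*4 = 20)
Z(p) = -18 + 40*p² (Z(p) = -18 + 2*(20*p²) = -18 + 40*p²)
Z(M*N(-3, 6))*10 + 16 = (-18 + 40*(26*(-⅕*(-3)*(-3 + 6))/7)²)*10 + 16 = (-18 + 40*(26*(-⅕*(-3)*3)/7)²)*10 + 16 = (-18 + 40*((26/7)*(9/5))²)*10 + 16 = (-18 + 40*(234/35)²)*10 + 16 = (-18 + 40*(54756/1225))*10 + 16 = (-18 + 438048/245)*10 + 16 = (433638/245)*10 + 16 = 867276/49 + 16 = 868060/49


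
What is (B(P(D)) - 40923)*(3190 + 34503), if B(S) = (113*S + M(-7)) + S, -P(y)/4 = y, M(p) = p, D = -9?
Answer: -1388082418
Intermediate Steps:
P(y) = -4*y
B(S) = -7 + 114*S (B(S) = (113*S - 7) + S = (-7 + 113*S) + S = -7 + 114*S)
(B(P(D)) - 40923)*(3190 + 34503) = ((-7 + 114*(-4*(-9))) - 40923)*(3190 + 34503) = ((-7 + 114*36) - 40923)*37693 = ((-7 + 4104) - 40923)*37693 = (4097 - 40923)*37693 = -36826*37693 = -1388082418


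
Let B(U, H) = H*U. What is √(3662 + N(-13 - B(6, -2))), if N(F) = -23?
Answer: √3639 ≈ 60.324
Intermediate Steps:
√(3662 + N(-13 - B(6, -2))) = √(3662 - 23) = √3639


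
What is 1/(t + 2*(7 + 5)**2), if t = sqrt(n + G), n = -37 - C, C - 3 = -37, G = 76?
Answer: 288/82871 - sqrt(73)/82871 ≈ 0.0033722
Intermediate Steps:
C = -34 (C = 3 - 37 = -34)
n = -3 (n = -37 - 1*(-34) = -37 + 34 = -3)
t = sqrt(73) (t = sqrt(-3 + 76) = sqrt(73) ≈ 8.5440)
1/(t + 2*(7 + 5)**2) = 1/(sqrt(73) + 2*(7 + 5)**2) = 1/(sqrt(73) + 2*12**2) = 1/(sqrt(73) + 2*144) = 1/(sqrt(73) + 288) = 1/(288 + sqrt(73))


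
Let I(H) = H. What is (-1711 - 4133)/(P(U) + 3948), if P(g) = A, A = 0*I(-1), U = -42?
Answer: -487/329 ≈ -1.4802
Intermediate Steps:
A = 0 (A = 0*(-1) = 0)
P(g) = 0
(-1711 - 4133)/(P(U) + 3948) = (-1711 - 4133)/(0 + 3948) = -5844/3948 = -5844*1/3948 = -487/329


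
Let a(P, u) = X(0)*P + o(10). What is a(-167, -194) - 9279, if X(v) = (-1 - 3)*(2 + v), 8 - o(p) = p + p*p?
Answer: -8045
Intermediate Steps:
o(p) = 8 - p - p² (o(p) = 8 - (p + p*p) = 8 - (p + p²) = 8 + (-p - p²) = 8 - p - p²)
X(v) = -8 - 4*v (X(v) = -4*(2 + v) = -8 - 4*v)
a(P, u) = -102 - 8*P (a(P, u) = (-8 - 4*0)*P + (8 - 1*10 - 1*10²) = (-8 + 0)*P + (8 - 10 - 1*100) = -8*P + (8 - 10 - 100) = -8*P - 102 = -102 - 8*P)
a(-167, -194) - 9279 = (-102 - 8*(-167)) - 9279 = (-102 + 1336) - 9279 = 1234 - 9279 = -8045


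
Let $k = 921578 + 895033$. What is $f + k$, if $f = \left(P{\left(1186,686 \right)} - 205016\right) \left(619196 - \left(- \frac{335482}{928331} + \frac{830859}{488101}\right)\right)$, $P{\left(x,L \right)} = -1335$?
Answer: $- \frac{57894879651892761476638}{453119289431} \approx -1.2777 \cdot 10^{11}$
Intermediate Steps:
$k = 1816611$
$f = - \frac{57895702793378254014979}{453119289431}$ ($f = \left(-1335 - 205016\right) \left(619196 - \left(- \frac{335482}{928331} + \frac{830859}{488101}\right)\right) = - 206351 \left(619196 - \frac{607563066647}{453119289431}\right) = \left(-206351\right) \frac{280569043975450829}{453119289431} = - \frac{57895702793378254014979}{453119289431} \approx -1.2777 \cdot 10^{11}$)
$f + k = - \frac{57895702793378254014979}{453119289431} + 1816611 = - \frac{57894879651892761476638}{453119289431}$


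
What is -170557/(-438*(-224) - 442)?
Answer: -170557/97670 ≈ -1.7463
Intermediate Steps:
-170557/(-438*(-224) - 442) = -170557/(98112 - 442) = -170557/97670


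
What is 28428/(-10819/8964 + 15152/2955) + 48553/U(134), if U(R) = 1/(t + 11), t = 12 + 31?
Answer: 3957096160674/1505107 ≈ 2.6291e+6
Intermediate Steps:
t = 43
U(R) = 1/54 (U(R) = 1/(43 + 11) = 1/54)
28428/(-10819/8964 + 15152/2955) + 48553/U(134) = 28428/(-10819/8964 + 15152/2955) + 48553/(1/54) = 28428/(-10819*1/8964 + 15152*(1/2955)) + 48553*54 = 28428/(-10819/8964 + 15152/2955) + 2621862 = 28428/(34617461/8829540) + 2621862 = 28428*(8829540/34617461) + 2621862 = 10913311440/1505107 + 2621862 = 3957096160674/1505107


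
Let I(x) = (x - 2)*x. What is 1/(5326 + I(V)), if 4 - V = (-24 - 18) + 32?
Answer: 1/5494 ≈ 0.00018202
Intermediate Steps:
V = 14 (V = 4 - ((-24 - 18) + 32) = 4 - (-42 + 32) = 4 - 1*(-10) = 4 + 10 = 14)
I(x) = x*(-2 + x) (I(x) = (-2 + x)*x = x*(-2 + x))
1/(5326 + I(V)) = 1/(5326 + 14*(-2 + 14)) = 1/(5326 + 14*12) = 1/(5326 + 168) = 1/5494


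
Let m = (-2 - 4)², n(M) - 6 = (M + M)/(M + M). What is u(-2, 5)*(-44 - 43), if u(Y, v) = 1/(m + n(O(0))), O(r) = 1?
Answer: -87/43 ≈ -2.0233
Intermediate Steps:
n(M) = 7 (n(M) = 6 + (M + M)/(M + M) = 6 + (2*M)/((2*M)) = 6 + (2*M)*(1/(2*M)) = 6 + 1 = 7)
m = 36 (m = (-6)² = 36)
u(Y, v) = 1/43 (u(Y, v) = 1/(36 + 7) = 1/43)
u(-2, 5)*(-44 - 43) = (-44 - 43)/43 = (1/43)*(-87) = -87/43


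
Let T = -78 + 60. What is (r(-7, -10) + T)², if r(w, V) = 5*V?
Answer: 4624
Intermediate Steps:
T = -18
(r(-7, -10) + T)² = (5*(-10) - 18)² = (-50 - 18)² = (-68)² = 4624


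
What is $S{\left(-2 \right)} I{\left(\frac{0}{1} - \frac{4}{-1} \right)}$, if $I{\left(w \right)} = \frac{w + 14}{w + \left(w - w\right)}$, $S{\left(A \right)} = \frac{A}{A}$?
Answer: $\frac{9}{2} \approx 4.5$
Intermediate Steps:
$S{\left(A \right)} = 1$
$I{\left(w \right)} = \frac{14 + w}{w}$ ($I{\left(w \right)} = \frac{14 + w}{w + 0} = \frac{14 + w}{w}$)
$S{\left(-2 \right)} I{\left(\frac{0}{1} - \frac{4}{-1} \right)} = 1 \frac{14 + \left(\frac{0}{1} - \frac{4}{-1}\right)}{\frac{0}{1} - \frac{4}{-1}} = 1 \frac{14 + \left(0 \cdot 1 - -4\right)}{0 \cdot 1 - -4} = 1 \frac{14 + \left(0 + 4\right)}{0 + 4} = 1 \frac{14 + 4}{4} = 1 \cdot \frac{1}{4} \cdot 18 = 1 \cdot \frac{9}{2} = \frac{9}{2}$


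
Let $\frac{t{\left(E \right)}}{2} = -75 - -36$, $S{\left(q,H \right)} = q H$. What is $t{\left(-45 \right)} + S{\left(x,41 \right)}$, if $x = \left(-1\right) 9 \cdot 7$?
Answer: $-2661$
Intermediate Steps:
$x = -63$ ($x = \left(-9\right) 7 = -63$)
$S{\left(q,H \right)} = H q$
$t{\left(E \right)} = -78$ ($t{\left(E \right)} = 2 \left(-75 - -36\right) = 2 \left(-75 + 36\right) = 2 \left(-39\right) = -78$)
$t{\left(-45 \right)} + S{\left(x,41 \right)} = -78 + 41 \left(-63\right) = -78 - 2583 = -2661$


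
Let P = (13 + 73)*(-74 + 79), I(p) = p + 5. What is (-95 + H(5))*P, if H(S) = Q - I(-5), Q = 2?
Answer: -39990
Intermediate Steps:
I(p) = 5 + p
H(S) = 2 (H(S) = 2 - (5 - 5) = 2 - 1*0 = 2 + 0 = 2)
P = 430 (P = 86*5 = 430)
(-95 + H(5))*P = (-95 + 2)*430 = -93*430 = -39990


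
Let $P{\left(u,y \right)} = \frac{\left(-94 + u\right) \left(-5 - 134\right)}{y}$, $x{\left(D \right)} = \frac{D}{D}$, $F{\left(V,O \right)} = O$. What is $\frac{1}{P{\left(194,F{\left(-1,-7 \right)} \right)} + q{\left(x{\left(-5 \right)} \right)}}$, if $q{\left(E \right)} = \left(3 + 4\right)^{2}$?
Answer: $\frac{7}{14243} \approx 0.00049147$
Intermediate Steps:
$x{\left(D \right)} = 1$
$P{\left(u,y \right)} = \frac{13066 - 139 u}{y}$ ($P{\left(u,y \right)} = \frac{\left(-94 + u\right) \left(-139\right)}{y} = \frac{13066 - 139 u}{y}$)
$q{\left(E \right)} = 49$ ($q{\left(E \right)} = 7^{2} = 49$)
$\frac{1}{P{\left(194,F{\left(-1,-7 \right)} \right)} + q{\left(x{\left(-5 \right)} \right)}} = \frac{1}{\frac{139 \left(94 - 194\right)}{-7} + 49} = \frac{1}{139 \left(- \frac{1}{7}\right) \left(94 - 194\right) + 49} = \frac{1}{139 \left(- \frac{1}{7}\right) \left(-100\right) + 49} = \frac{1}{\frac{13900}{7} + 49} = \frac{1}{\frac{14243}{7}} = \frac{7}{14243}$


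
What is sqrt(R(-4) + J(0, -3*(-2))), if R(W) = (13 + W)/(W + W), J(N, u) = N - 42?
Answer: I*sqrt(690)/4 ≈ 6.567*I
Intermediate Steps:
J(N, u) = -42 + N
R(W) = (13 + W)/(2*W) (R(W) = (13 + W)/((2*W)) = (13 + W)*(1/(2*W)) = (13 + W)/(2*W))
sqrt(R(-4) + J(0, -3*(-2))) = sqrt((1/2)*(13 - 4)/(-4) + (-42 + 0)) = sqrt((1/2)*(-1/4)*9 - 42) = sqrt(-9/8 - 42) = sqrt(-345/8) = I*sqrt(690)/4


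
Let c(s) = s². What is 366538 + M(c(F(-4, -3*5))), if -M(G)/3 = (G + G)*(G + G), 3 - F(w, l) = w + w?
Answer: 190846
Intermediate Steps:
F(w, l) = 3 - 2*w (F(w, l) = 3 - (w + w) = 3 - 2*w)
M(G) = -12*G² (M(G) = -3*(G + G)*(G + G) = -3*2*G*2*G = -12*G²)
366538 + M(c(F(-4, -3*5))) = 366538 - 12*(3 - 2*(-4))⁴ = 366538 - 12*(3 + 8)⁴ = 366538 - 12*(11²)² = 366538 - 12*121² = 366538 - 12*14641 = 366538 - 175692 = 190846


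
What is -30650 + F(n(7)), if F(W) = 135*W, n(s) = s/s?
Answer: -30515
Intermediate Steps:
n(s) = 1
-30650 + F(n(7)) = -30650 + 135*1 = -30650 + 135 = -30515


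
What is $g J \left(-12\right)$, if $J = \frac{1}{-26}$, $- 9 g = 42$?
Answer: $- \frac{28}{13} \approx -2.1538$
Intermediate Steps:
$g = - \frac{14}{3}$ ($g = \left(- \frac{1}{9}\right) 42 = - \frac{14}{3} \approx -4.6667$)
$J = - \frac{1}{26} \approx -0.038462$
$g J \left(-12\right) = \left(- \frac{14}{3}\right) \left(- \frac{1}{26}\right) \left(-12\right) = \frac{7}{39} \left(-12\right) = - \frac{28}{13}$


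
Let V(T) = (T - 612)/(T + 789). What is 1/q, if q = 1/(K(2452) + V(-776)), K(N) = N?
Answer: 30488/13 ≈ 2345.2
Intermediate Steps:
V(T) = (-612 + T)/(789 + T)
q = 13/30488 (q = 1/(2452 + (-612 - 776)/(789 - 776)) = 1/(2452 - 1388/13) = 1/(30488/13) = 13/30488 ≈ 0.00042640)
1/q = 1/(13/30488) = 30488/13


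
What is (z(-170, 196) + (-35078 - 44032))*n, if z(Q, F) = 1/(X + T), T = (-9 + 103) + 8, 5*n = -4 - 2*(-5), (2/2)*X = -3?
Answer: -15663778/165 ≈ -94932.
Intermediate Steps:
X = -3
n = 6/5 (n = (-4 - 2*(-5))/5 = (-4 + 10)/5 = (1/5)*6 = 6/5 ≈ 1.2000)
T = 102 (T = 94 + 8 = 102)
z(Q, F) = 1/99 (z(Q, F) = 1/(-3 + 102) = 1/99)
(z(-170, 196) + (-35078 - 44032))*n = (1/99 + (-35078 - 44032))*(6/5) = (1/99 - 79110)*(6/5) = -7831889/99*6/5 = -15663778/165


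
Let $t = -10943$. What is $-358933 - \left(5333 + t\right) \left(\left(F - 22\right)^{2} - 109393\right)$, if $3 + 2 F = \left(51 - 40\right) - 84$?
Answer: $-593857663$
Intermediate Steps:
$F = -38$ ($F = - \frac{3}{2} + \frac{\left(51 - 40\right) - 84}{2} = - \frac{3}{2} + \frac{11 - 84}{2} = - \frac{3}{2} + \frac{1}{2} \left(-73\right) = - \frac{3}{2} - \frac{73}{2} = -38$)
$-358933 - \left(5333 + t\right) \left(\left(F - 22\right)^{2} - 109393\right) = -358933 - \left(5333 - 10943\right) \left(\left(-38 - 22\right)^{2} - 109393\right) = -358933 - - 5610 \left(\left(-60\right)^{2} - 109393\right) = -358933 - - 5610 \left(3600 - 109393\right) = -358933 - \left(-5610\right) \left(-105793\right) = -358933 - 593498730 = -593857663$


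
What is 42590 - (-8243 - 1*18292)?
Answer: 69125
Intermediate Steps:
42590 - (-8243 - 1*18292) = 42590 - (-8243 - 18292) = 42590 - 1*(-26535) = 42590 + 26535 = 69125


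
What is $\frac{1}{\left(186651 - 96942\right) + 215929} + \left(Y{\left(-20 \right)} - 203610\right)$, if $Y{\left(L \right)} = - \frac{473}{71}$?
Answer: $- \frac{4418542242483}{21700298} \approx -2.0362 \cdot 10^{5}$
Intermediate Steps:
$Y{\left(L \right)} = - \frac{473}{71}$ ($Y{\left(L \right)} = \left(-473\right) \frac{1}{71} = - \frac{473}{71}$)
$\frac{1}{\left(186651 - 96942\right) + 215929} + \left(Y{\left(-20 \right)} - 203610\right) = \frac{1}{\left(186651 - 96942\right) + 215929} - \frac{14456783}{71} = \frac{1}{89709 + 215929} - \frac{14456783}{71} = \frac{1}{305638} - \frac{14456783}{71} = - \frac{4418542242483}{21700298}$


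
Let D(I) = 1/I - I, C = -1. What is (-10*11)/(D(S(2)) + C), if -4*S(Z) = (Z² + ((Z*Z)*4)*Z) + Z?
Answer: -380/29 ≈ -13.103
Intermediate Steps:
S(Z) = -Z³ - Z/4 - Z²/4 (S(Z) = -((Z² + ((Z*Z)*4)*Z) + Z)/4 = -((Z² + (Z²*4)*Z) + Z)/4 = -((Z² + (4*Z²)*Z) + Z)/4 = -((Z² + 4*Z³) + Z)/4 = -(Z + Z² + 4*Z³)/4 = -Z³ - Z/4 - Z²/4)
(-10*11)/(D(S(2)) + C) = (-10*11)/((1/(-¼*2*(1 + 2 + 4*2²)) - (-1)*2*(1 + 2 + 4*2²)/4) - 1) = -110/((1/(-¼*2*(1 + 2 + 4*4)) - (-1)*2*(1 + 2 + 4*4)/4) - 1) = -110/((1/(-¼*2*(1 + 2 + 16)) - (-1)*2*(1 + 2 + 16)/4) - 1) = -110/((1/(-¼*2*19) - (-1)*2*19/4) - 1) = -110/((1/(-19/2) - 1*(-19/2)) - 1) = -110/((-2/19 + 19/2) - 1) = -110/(357/38 - 1) = -110/319/38 = -110*38/319 = -380/29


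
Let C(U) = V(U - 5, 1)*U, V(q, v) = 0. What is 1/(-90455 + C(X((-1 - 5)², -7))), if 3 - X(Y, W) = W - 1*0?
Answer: -1/90455 ≈ -1.1055e-5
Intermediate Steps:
X(Y, W) = 3 - W (X(Y, W) = 3 - (W - 1*0) = 3 - (W + 0) = 3 - W)
C(U) = 0 (C(U) = 0*U = 0)
1/(-90455 + C(X((-1 - 5)², -7))) = 1/(-90455 + 0) = 1/(-90455) = -1/90455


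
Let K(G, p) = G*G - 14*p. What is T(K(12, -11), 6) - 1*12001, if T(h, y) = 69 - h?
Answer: -12230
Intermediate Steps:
K(G, p) = G**2 - 14*p
T(K(12, -11), 6) - 1*12001 = (69 - (12**2 - 14*(-11))) - 1*12001 = (69 - (144 + 154)) - 12001 = (69 - 1*298) - 12001 = (69 - 298) - 12001 = -229 - 12001 = -12230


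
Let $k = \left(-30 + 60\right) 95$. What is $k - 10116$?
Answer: $-7266$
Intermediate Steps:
$k = 2850$ ($k = 30 \cdot 95 = 2850$)
$k - 10116 = 2850 - 10116 = -7266$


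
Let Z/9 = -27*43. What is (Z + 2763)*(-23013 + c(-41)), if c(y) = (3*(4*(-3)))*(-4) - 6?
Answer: 175817250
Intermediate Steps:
Z = -10449 (Z = 9*(-27*43) = 9*(-1161) = -10449)
c(y) = 138 (c(y) = (3*(-12))*(-4) - 6 = -36*(-4) - 6 = 144 - 6 = 138)
(Z + 2763)*(-23013 + c(-41)) = (-10449 + 2763)*(-23013 + 138) = -7686*(-22875) = 175817250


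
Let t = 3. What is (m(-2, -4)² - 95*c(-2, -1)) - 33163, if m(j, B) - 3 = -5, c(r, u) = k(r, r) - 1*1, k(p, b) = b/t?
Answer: -99002/3 ≈ -33001.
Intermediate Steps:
k(p, b) = b/3
c(r, u) = -1 + r/3 (c(r, u) = r/3 - 1*1 = r/3 - 1 = -1 + r/3)
m(j, B) = -2 (m(j, B) = 3 - 5 = -2)
(m(-2, -4)² - 95*c(-2, -1)) - 33163 = ((-2)² - 95*(-1 + (⅓)*(-2))) - 33163 = (4 - 95*(-1 - ⅔)) - 33163 = (4 - 95*(-5/3)) - 33163 = (4 + 475/3) - 33163 = 487/3 - 33163 = -99002/3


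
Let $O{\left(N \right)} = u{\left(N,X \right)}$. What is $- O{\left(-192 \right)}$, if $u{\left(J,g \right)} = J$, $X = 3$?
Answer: $192$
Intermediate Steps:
$O{\left(N \right)} = N$
$- O{\left(-192 \right)} = \left(-1\right) \left(-192\right) = 192$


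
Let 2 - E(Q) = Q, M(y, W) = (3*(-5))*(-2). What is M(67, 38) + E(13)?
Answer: 19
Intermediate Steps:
M(y, W) = 30 (M(y, W) = -15*(-2) = 30)
E(Q) = 2 - Q
M(67, 38) + E(13) = 30 + (2 - 1*13) = 30 + (2 - 13) = 30 - 11 = 19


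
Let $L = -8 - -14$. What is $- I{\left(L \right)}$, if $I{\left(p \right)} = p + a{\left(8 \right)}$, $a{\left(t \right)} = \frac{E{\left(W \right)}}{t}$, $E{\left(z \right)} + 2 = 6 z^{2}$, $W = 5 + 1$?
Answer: $- \frac{131}{4} \approx -32.75$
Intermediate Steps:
$W = 6$
$E{\left(z \right)} = -2 + 6 z^{2}$
$L = 6$ ($L = -8 + 14 = 6$)
$a{\left(t \right)} = \frac{214}{t}$ ($a{\left(t \right)} = \frac{-2 + 6 \cdot 6^{2}}{t} = \frac{-2 + 6 \cdot 36}{t} = \frac{-2 + 216}{t} = \frac{214}{t}$)
$I{\left(p \right)} = \frac{107}{4} + p$ ($I{\left(p \right)} = p + \frac{214}{8} = p + 214 \cdot \frac{1}{8} = p + \frac{107}{4} = \frac{107}{4} + p$)
$- I{\left(L \right)} = - (\frac{107}{4} + 6) = \left(-1\right) \frac{131}{4} = - \frac{131}{4}$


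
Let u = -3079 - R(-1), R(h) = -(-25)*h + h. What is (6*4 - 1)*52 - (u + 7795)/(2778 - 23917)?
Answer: 25286986/21139 ≈ 1196.2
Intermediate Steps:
R(h) = 26*h (R(h) = 25*h + h = 26*h)
u = -3053 (u = -3079 - 26*(-1) = -3079 - 1*(-26) = -3079 + 26 = -3053)
(6*4 - 1)*52 - (u + 7795)/(2778 - 23917) = (6*4 - 1)*52 - (-3053 + 7795)/(2778 - 23917) = (24 - 1)*52 - 4742/(-21139) = 23*52 - 4742*(-1)/21139 = 1196 - 1*(-4742/21139) = 1196 + 4742/21139 = 25286986/21139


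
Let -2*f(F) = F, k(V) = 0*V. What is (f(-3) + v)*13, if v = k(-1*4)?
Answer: 39/2 ≈ 19.500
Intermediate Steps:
k(V) = 0
f(F) = -F/2
v = 0
(f(-3) + v)*13 = (-1/2*(-3) + 0)*13 = (3/2 + 0)*13 = (3/2)*13 = 39/2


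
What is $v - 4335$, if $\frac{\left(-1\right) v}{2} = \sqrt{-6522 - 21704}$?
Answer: $-4335 - 2 i \sqrt{28226} \approx -4335.0 - 336.01 i$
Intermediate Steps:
$v = - 2 i \sqrt{28226}$ ($v = - 2 \sqrt{-6522 - 21704} = - 2 \sqrt{-28226} = - 2 i \sqrt{28226} \approx - 336.01 i$)
$v - 4335 = - 2 i \sqrt{28226} - 4335 = -4335 - 2 i \sqrt{28226}$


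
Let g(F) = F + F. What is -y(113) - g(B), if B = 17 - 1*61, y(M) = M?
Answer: -25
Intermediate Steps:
B = -44 (B = 17 - 61 = -44)
g(F) = 2*F
-y(113) - g(B) = -1*113 - 2*(-44) = -113 - 1*(-88) = -113 + 88 = -25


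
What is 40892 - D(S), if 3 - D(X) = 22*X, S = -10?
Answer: 40669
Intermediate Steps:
D(X) = 3 - 22*X
40892 - D(S) = 40892 - (3 - 22*(-10)) = 40892 - (3 + 220) = 40892 - 1*223 = 40892 - 223 = 40669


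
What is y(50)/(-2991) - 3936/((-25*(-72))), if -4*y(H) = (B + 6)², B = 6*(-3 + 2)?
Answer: -164/75 ≈ -2.1867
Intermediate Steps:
B = -6 (B = 6*(-1) = -6)
y(H) = 0 (y(H) = -(-6 + 6)²/4 = -¼*0² = -¼*0 = 0)
y(50)/(-2991) - 3936/((-25*(-72))) = 0/(-2991) - 3936/((-25*(-72))) = 0*(-1/2991) - 3936/1800 = 0 - 3936*1/1800 = 0 - 164/75 = -164/75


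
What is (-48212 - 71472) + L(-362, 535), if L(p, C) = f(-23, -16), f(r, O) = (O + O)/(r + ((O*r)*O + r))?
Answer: -355102412/2967 ≈ -1.1968e+5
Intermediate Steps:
f(r, O) = 2*O/(2*r + r*O**2) (f(r, O) = (2*O)/(r + (r*O**2 + r)) = (2*O)/(r + (r + r*O**2)) = (2*O)/(2*r + r*O**2) = 2*O/(2*r + r*O**2))
L(p, C) = 16/2967 (L(p, C) = 2*(-16)/(-23*(2 + (-16)**2)) = 2*(-16)*(-1/23)/(2 + 256) = 2*(-16)*(-1/23)/258 = 2*(-16)*(-1/23)*(1/258) = 16/2967)
(-48212 - 71472) + L(-362, 535) = (-48212 - 71472) + 16/2967 = -119684 + 16/2967 = -355102412/2967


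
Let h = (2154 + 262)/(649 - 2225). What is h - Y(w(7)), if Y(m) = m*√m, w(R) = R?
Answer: -302/197 - 7*√7 ≈ -20.053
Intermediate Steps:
Y(m) = m^(3/2)
h = -302/197 (h = 2416/(-1576) = 2416*(-1/1576) = -302/197 ≈ -1.5330)
h - Y(w(7)) = -302/197 - 7^(3/2) = -302/197 - 7*√7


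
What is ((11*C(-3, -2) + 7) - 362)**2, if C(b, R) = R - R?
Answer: 126025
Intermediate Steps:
C(b, R) = 0
((11*C(-3, -2) + 7) - 362)**2 = ((11*0 + 7) - 362)**2 = ((0 + 7) - 362)**2 = (7 - 362)**2 = (-355)**2 = 126025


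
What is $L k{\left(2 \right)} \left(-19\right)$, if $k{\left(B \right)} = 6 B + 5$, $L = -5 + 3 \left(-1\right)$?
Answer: $2584$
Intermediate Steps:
$L = -8$ ($L = -5 - 3 = -8$)
$k{\left(B \right)} = 5 + 6 B$
$L k{\left(2 \right)} \left(-19\right) = - 8 \left(5 + 6 \cdot 2\right) \left(-19\right) = - 8 \left(5 + 12\right) \left(-19\right) = \left(-8\right) 17 \left(-19\right) = \left(-136\right) \left(-19\right) = 2584$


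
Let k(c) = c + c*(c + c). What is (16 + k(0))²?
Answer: 256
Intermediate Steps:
k(c) = c + 2*c² (k(c) = c + c*(2*c) = c + 2*c²)
(16 + k(0))² = (16 + 0*(1 + 2*0))² = (16 + 0*(1 + 0))² = (16 + 0*1)² = (16 + 0)² = 16² = 256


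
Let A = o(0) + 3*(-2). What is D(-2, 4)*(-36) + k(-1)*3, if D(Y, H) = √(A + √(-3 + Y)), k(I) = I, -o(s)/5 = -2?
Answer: -3 - 36*√(4 + I*√5) ≈ -77.576 - 19.43*I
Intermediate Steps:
o(s) = 10 (o(s) = -5*(-2) = 10)
A = 4 (A = 10 + 3*(-2) = 10 - 6 = 4)
D(Y, H) = √(4 + √(-3 + Y))
D(-2, 4)*(-36) + k(-1)*3 = √(4 + √(-3 - 2))*(-36) - 1*3 = √(4 + √(-5))*(-36) - 3 = √(4 + I*√5)*(-36) - 3 = -36*√(4 + I*√5) - 3 = -3 - 36*√(4 + I*√5)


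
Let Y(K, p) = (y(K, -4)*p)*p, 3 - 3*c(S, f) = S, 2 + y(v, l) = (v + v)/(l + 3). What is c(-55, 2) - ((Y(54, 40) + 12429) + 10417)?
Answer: 459520/3 ≈ 1.5317e+5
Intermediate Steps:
y(v, l) = -2 + 2*v/(3 + l) (y(v, l) = -2 + (v + v)/(l + 3) = -2 + (2*v)/(3 + l) = -2 + 2*v/(3 + l))
c(S, f) = 1 - S/3
Y(K, p) = p**2*(-2 - 2*K) (Y(K, p) = ((2*(-3 + K - 1*(-4))/(3 - 4))*p)*p = ((2*(-3 + K + 4)/(-1))*p)*p = ((2*(-1)*(1 + K))*p)*p = ((-2 - 2*K)*p)*p = (p*(-2 - 2*K))*p = p**2*(-2 - 2*K))
c(-55, 2) - ((Y(54, 40) + 12429) + 10417) = (1 - 1/3*(-55)) - ((2*40**2*(-1 - 1*54) + 12429) + 10417) = (1 + 55/3) - ((2*1600*(-1 - 54) + 12429) + 10417) = 58/3 - ((2*1600*(-55) + 12429) + 10417) = 58/3 - ((-176000 + 12429) + 10417) = 58/3 - (-163571 + 10417) = 58/3 - 1*(-153154) = 58/3 + 153154 = 459520/3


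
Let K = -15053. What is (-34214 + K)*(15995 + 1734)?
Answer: -873454643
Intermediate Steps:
(-34214 + K)*(15995 + 1734) = (-34214 - 15053)*(15995 + 1734) = -49267*17729 = -873454643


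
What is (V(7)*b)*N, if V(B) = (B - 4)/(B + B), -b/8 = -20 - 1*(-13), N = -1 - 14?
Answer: -180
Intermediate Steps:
N = -15
b = 56 (b = -8*(-20 - 1*(-13)) = -8*(-20 + 13) = -8*(-7) = 56)
V(B) = (-4 + B)/(2*B) (V(B) = (-4 + B)/((2*B)) = (-4 + B)*(1/(2*B)) = (-4 + B)/(2*B))
(V(7)*b)*N = (((½)*(-4 + 7)/7)*56)*(-15) = (((½)*(⅐)*3)*56)*(-15) = ((3/14)*56)*(-15) = 12*(-15) = -180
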